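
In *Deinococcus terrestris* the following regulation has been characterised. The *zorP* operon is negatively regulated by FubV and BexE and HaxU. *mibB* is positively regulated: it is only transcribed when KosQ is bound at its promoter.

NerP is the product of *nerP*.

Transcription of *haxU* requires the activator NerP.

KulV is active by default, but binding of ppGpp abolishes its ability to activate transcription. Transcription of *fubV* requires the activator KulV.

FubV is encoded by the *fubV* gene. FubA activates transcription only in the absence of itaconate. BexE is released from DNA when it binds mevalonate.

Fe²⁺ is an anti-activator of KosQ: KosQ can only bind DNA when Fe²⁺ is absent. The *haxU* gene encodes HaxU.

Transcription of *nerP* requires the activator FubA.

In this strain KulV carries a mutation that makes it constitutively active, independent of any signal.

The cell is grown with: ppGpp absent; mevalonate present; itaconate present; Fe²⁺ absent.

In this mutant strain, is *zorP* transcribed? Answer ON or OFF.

KulV is constitutively active in this strain.
No repressor is bound and KulV is active, so *fubV* is transcribed.
So FubV is produced and active.
Mevalonate is present, so BexE is inactive.
Itaconate is present, so FubA is inactive.
Required activator FubA is absent, so *nerP* is not transcribed.
So NerP is not produced.
Required activator NerP is absent, so *haxU* is not transcribed.
So HaxU is not produced.
With repressor FubV bound, *zorP* is not transcribed.

OFF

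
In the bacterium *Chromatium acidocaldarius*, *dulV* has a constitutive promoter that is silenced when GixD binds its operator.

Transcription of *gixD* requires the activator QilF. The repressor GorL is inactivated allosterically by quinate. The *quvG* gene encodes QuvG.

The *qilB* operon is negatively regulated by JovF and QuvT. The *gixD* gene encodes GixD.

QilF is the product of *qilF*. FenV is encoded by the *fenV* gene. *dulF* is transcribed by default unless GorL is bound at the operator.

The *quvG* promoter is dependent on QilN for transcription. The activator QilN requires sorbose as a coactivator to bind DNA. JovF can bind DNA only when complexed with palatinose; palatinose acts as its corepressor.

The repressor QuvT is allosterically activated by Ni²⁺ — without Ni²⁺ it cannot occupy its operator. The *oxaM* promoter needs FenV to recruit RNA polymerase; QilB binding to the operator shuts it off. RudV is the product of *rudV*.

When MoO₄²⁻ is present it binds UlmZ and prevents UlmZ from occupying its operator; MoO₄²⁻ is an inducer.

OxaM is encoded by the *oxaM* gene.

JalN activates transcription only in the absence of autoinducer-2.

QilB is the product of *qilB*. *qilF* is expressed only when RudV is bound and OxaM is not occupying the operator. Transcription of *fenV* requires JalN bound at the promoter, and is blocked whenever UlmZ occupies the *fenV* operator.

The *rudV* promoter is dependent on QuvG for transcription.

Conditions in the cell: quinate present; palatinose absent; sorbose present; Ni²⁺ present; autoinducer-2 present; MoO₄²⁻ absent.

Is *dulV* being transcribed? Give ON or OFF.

OFF

Palatinose is absent, so JovF is inactive.
Ni²⁺ is present, so QuvT is active.
With repressor QuvT bound, *qilB* is not transcribed.
So QilB is not produced.
MoO₄²⁻ is absent, so UlmZ is active.
Autoinducer-2 is present, so JalN is inactive.
With repressor UlmZ bound, *fenV* is not transcribed.
So FenV is not produced.
Required activator FenV is absent, so *oxaM* is not transcribed.
So OxaM is not produced.
Sorbose is present, so QilN is active.
No repressor is bound and QilN is active, so *quvG* is transcribed.
So QuvG is produced and active.
No repressor is bound and QuvG is active, so *rudV* is transcribed.
So RudV is produced and active.
No repressor is bound and RudV is active, so *qilF* is transcribed.
So QilF is produced and active.
No repressor is bound and QilF is active, so *gixD* is transcribed.
So GixD is produced and active.
With repressor GixD bound, *dulV* is not transcribed.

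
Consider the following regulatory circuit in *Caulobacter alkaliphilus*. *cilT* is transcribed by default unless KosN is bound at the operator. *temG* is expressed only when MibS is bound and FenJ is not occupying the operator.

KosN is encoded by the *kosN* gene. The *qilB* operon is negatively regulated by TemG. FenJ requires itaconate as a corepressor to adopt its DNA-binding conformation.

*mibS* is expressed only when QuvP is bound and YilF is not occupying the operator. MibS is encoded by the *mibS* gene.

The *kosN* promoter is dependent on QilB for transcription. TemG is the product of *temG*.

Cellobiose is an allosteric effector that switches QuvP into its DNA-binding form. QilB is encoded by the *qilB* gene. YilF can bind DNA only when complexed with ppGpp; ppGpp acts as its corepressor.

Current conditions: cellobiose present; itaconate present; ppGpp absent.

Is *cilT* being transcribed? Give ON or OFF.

OFF

Cellobiose is present, so QuvP is active.
ppGpp is absent, so YilF is inactive.
No repressor is bound and QuvP is active, so *mibS* is transcribed.
So MibS is produced and active.
Itaconate is present, so FenJ is active.
With repressor FenJ bound, *temG* is not transcribed.
So TemG is not produced.
With no repressor bound, *qilB* is transcribed.
So QilB is produced and active.
No repressor is bound and QilB is active, so *kosN* is transcribed.
So KosN is produced and active.
With repressor KosN bound, *cilT* is not transcribed.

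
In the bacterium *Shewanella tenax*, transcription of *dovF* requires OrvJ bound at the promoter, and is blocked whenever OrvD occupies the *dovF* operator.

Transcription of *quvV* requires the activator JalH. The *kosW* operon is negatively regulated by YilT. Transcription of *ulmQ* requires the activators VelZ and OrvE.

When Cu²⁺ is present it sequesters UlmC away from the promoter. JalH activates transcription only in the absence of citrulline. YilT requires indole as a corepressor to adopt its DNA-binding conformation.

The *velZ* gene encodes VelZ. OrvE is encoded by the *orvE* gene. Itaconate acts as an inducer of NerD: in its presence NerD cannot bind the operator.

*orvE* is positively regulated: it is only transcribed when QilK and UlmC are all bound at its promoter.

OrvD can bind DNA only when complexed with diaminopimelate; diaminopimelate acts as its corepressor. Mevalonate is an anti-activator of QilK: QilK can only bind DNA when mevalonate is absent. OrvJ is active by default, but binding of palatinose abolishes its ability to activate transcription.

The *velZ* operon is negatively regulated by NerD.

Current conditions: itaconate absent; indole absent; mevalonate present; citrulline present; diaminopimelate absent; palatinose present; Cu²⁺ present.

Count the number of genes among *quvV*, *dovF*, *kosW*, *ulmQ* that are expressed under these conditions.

1

Citrulline is present, so JalH is inactive.
Required activator JalH is absent, so *quvV* is not transcribed.
→ *quvV* is OFF.
Palatinose is present, so OrvJ is inactive.
Diaminopimelate is absent, so OrvD is inactive.
Required activator OrvJ is absent, so *dovF* is not transcribed.
→ *dovF* is OFF.
Indole is absent, so YilT is inactive.
With no repressor bound, *kosW* is transcribed.
→ *kosW* is ON.
Itaconate is absent, so NerD is active.
With repressor NerD bound, *velZ* is not transcribed.
So VelZ is not produced.
Mevalonate is present, so QilK is inactive.
Cu²⁺ is present, so UlmC is inactive.
Required activator QilK is absent, so *orvE* is not transcribed.
So OrvE is not produced.
Required activator VelZ is absent, so *ulmQ* is not transcribed.
→ *ulmQ* is OFF.
1 of the 4 genes is transcribed.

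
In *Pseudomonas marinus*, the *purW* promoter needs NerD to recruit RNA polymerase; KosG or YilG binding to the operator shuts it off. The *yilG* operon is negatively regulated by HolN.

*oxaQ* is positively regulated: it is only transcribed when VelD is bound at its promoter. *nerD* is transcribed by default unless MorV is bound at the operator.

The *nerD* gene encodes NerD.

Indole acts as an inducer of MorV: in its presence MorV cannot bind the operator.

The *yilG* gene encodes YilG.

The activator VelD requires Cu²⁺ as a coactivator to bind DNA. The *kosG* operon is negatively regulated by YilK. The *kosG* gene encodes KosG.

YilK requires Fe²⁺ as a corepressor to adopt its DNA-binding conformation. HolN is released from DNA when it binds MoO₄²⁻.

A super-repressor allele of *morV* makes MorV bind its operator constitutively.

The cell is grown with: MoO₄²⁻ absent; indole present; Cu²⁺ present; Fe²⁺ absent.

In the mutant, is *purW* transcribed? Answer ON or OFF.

MorV is constitutively active in this strain.
With repressor MorV bound, *nerD* is not transcribed.
So NerD is not produced.
Fe²⁺ is absent, so YilK is inactive.
With no repressor bound, *kosG* is transcribed.
So KosG is produced and active.
MoO₄²⁻ is absent, so HolN is active.
With repressor HolN bound, *yilG* is not transcribed.
So YilG is not produced.
With repressor KosG bound, *purW* is not transcribed.

OFF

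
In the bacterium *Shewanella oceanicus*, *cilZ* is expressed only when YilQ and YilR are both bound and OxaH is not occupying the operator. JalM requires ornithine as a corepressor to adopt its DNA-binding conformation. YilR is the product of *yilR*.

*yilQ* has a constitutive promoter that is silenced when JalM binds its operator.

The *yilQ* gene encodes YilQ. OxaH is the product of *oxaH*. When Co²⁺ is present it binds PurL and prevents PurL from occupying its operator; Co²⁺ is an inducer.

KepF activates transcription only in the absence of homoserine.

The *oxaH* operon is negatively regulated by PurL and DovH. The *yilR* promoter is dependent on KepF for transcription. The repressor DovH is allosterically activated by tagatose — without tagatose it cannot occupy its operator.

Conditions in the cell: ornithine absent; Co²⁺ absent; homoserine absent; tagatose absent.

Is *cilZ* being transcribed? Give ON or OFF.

Co²⁺ is absent, so PurL is active.
Tagatose is absent, so DovH is inactive.
With repressor PurL bound, *oxaH* is not transcribed.
So OxaH is not produced.
Ornithine is absent, so JalM is inactive.
With no repressor bound, *yilQ* is transcribed.
So YilQ is produced and active.
Homoserine is absent, so KepF is active.
No repressor is bound and KepF is active, so *yilR* is transcribed.
So YilR is produced and active.
No repressor is bound and YilQ and YilR are active, so *cilZ* is transcribed.

ON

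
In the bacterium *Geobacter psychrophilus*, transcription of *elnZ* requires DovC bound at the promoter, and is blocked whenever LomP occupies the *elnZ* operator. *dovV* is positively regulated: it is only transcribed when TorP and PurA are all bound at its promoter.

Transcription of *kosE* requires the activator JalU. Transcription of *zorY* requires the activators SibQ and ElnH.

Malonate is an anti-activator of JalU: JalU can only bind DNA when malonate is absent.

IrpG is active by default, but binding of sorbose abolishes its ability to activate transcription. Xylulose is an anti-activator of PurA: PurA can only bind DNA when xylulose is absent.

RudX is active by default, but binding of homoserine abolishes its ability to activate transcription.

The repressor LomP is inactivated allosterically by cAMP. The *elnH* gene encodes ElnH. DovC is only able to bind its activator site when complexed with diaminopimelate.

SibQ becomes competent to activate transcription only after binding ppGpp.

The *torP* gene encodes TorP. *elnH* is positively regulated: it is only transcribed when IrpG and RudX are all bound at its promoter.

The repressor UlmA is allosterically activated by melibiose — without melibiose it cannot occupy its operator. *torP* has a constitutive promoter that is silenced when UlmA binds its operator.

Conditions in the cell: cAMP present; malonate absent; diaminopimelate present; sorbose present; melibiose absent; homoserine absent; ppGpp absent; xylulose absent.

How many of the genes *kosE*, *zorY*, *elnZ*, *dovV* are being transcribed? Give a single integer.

Malonate is absent, so JalU is active.
No repressor is bound and JalU is active, so *kosE* is transcribed.
→ *kosE* is ON.
ppGpp is absent, so SibQ is inactive.
Sorbose is present, so IrpG is inactive.
Homoserine is absent, so RudX is active.
Required activator IrpG is absent, so *elnH* is not transcribed.
So ElnH is not produced.
Required activator SibQ is absent, so *zorY* is not transcribed.
→ *zorY* is OFF.
cAMP is present, so LomP is inactive.
Diaminopimelate is present, so DovC is active.
No repressor is bound and DovC is active, so *elnZ* is transcribed.
→ *elnZ* is ON.
Melibiose is absent, so UlmA is inactive.
With no repressor bound, *torP* is transcribed.
So TorP is produced and active.
Xylulose is absent, so PurA is active.
No repressor is bound and TorP and PurA are active, so *dovV* is transcribed.
→ *dovV* is ON.
3 of the 4 genes are transcribed.

3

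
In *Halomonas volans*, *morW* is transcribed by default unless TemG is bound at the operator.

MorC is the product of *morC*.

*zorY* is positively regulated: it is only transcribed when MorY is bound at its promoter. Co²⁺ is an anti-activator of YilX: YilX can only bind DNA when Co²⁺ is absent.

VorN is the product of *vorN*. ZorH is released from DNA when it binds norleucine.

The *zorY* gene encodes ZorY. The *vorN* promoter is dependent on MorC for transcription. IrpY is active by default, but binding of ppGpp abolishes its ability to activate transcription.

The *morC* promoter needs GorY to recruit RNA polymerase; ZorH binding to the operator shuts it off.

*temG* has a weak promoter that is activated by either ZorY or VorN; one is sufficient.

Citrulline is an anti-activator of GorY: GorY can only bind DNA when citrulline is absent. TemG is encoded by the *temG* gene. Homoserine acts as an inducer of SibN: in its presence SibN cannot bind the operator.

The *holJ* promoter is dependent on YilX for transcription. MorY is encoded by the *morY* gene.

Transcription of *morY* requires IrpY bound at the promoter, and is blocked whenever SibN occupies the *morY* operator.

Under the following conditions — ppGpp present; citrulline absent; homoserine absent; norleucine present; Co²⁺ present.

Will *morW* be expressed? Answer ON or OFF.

ppGpp is present, so IrpY is inactive.
Homoserine is absent, so SibN is active.
With repressor SibN bound, *morY* is not transcribed.
So MorY is not produced.
Required activator MorY is absent, so *zorY* is not transcribed.
So ZorY is not produced.
Norleucine is present, so ZorH is inactive.
Citrulline is absent, so GorY is active.
No repressor is bound and GorY is active, so *morC* is transcribed.
So MorC is produced and active.
No repressor is bound and MorC is active, so *vorN* is transcribed.
So VorN is produced and active.
Activator VorN is present, so *temG* is transcribed.
So TemG is produced and active.
With repressor TemG bound, *morW* is not transcribed.

OFF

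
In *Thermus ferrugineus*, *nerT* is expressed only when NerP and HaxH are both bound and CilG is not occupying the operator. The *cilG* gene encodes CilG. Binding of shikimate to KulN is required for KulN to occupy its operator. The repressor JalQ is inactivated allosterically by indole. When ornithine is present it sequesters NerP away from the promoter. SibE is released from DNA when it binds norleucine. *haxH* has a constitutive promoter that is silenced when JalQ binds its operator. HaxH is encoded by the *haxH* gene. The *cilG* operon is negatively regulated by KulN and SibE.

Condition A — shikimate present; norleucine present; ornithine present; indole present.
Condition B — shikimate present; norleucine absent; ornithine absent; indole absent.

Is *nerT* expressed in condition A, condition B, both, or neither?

neither

Condition A:
Shikimate is present, so KulN is active.
Norleucine is present, so SibE is inactive.
With repressor KulN bound, *cilG* is not transcribed.
So CilG is not produced.
Ornithine is present, so NerP is inactive.
Indole is present, so JalQ is inactive.
With no repressor bound, *haxH* is transcribed.
So HaxH is produced and active.
Required activator NerP is absent, so *nerT* is not transcribed.
→ *nerT* is OFF in A.
Condition B:
Shikimate is present, so KulN is active.
Norleucine is absent, so SibE is active.
With repressor KulN bound, *cilG* is not transcribed.
So CilG is not produced.
Ornithine is absent, so NerP is active.
Indole is absent, so JalQ is active.
With repressor JalQ bound, *haxH* is not transcribed.
So HaxH is not produced.
Required activator HaxH is absent, so *nerT* is not transcribed.
→ *nerT* is OFF in B.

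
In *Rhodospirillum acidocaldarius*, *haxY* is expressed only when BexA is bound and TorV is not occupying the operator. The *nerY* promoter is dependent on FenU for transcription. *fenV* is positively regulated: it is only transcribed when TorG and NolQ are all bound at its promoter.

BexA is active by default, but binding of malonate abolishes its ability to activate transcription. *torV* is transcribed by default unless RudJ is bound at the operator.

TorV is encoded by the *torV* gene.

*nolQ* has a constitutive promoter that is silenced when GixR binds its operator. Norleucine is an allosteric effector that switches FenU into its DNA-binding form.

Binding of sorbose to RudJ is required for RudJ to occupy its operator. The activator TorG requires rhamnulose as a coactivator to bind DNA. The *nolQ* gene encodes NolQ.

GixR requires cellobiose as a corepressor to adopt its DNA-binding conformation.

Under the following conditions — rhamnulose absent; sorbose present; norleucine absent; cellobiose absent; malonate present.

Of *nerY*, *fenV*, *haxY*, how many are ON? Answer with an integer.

Norleucine is absent, so FenU is inactive.
Required activator FenU is absent, so *nerY* is not transcribed.
→ *nerY* is OFF.
Rhamnulose is absent, so TorG is inactive.
Cellobiose is absent, so GixR is inactive.
With no repressor bound, *nolQ* is transcribed.
So NolQ is produced and active.
Required activator TorG is absent, so *fenV* is not transcribed.
→ *fenV* is OFF.
Malonate is present, so BexA is inactive.
Sorbose is present, so RudJ is active.
With repressor RudJ bound, *torV* is not transcribed.
So TorV is not produced.
Required activator BexA is absent, so *haxY* is not transcribed.
→ *haxY* is OFF.
0 of the 3 genes are transcribed.

0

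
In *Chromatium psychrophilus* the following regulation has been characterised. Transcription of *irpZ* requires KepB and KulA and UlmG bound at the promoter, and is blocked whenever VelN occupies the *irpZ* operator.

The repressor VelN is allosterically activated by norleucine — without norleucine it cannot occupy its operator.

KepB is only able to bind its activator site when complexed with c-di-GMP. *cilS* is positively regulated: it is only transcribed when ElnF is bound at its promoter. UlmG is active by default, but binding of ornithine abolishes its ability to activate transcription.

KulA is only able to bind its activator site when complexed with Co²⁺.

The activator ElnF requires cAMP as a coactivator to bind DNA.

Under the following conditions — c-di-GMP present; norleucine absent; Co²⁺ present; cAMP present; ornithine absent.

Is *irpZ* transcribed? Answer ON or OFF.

c-di-GMP is present, so KepB is active.
Norleucine is absent, so VelN is inactive.
Co²⁺ is present, so KulA is active.
Ornithine is absent, so UlmG is active.
No repressor is bound and KepB and KulA and UlmG are active, so *irpZ* is transcribed.

ON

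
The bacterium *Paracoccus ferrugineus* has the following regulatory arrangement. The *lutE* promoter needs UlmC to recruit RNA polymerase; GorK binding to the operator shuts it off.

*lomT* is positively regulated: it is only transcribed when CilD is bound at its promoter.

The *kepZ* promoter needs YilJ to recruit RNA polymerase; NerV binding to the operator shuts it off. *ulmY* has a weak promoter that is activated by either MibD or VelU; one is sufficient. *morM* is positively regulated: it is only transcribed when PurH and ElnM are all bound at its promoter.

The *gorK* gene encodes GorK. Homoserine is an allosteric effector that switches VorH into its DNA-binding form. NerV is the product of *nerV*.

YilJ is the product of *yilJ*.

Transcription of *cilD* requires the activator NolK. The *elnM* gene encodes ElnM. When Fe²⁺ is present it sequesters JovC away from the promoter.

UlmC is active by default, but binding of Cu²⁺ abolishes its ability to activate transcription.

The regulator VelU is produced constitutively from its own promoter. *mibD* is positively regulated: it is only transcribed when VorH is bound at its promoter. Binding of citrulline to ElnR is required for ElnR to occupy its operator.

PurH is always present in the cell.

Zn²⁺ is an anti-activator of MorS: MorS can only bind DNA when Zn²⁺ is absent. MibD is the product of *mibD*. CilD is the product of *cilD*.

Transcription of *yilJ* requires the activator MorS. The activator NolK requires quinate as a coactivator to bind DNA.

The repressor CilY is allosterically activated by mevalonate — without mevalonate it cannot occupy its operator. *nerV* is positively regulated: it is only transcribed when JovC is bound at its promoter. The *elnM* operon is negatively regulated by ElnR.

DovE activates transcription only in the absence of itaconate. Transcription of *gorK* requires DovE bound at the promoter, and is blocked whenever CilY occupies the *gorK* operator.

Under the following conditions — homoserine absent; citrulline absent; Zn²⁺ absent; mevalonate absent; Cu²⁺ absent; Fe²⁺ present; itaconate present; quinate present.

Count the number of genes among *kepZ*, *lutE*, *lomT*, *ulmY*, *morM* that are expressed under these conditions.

5

Fe²⁺ is present, so JovC is inactive.
Required activator JovC is absent, so *nerV* is not transcribed.
So NerV is not produced.
Zn²⁺ is absent, so MorS is active.
No repressor is bound and MorS is active, so *yilJ* is transcribed.
So YilJ is produced and active.
No repressor is bound and YilJ is active, so *kepZ* is transcribed.
→ *kepZ* is ON.
Itaconate is present, so DovE is inactive.
Mevalonate is absent, so CilY is inactive.
Required activator DovE is absent, so *gorK* is not transcribed.
So GorK is not produced.
Cu²⁺ is absent, so UlmC is active.
No repressor is bound and UlmC is active, so *lutE* is transcribed.
→ *lutE* is ON.
Quinate is present, so NolK is active.
No repressor is bound and NolK is active, so *cilD* is transcribed.
So CilD is produced and active.
No repressor is bound and CilD is active, so *lomT* is transcribed.
→ *lomT* is ON.
Homoserine is absent, so VorH is inactive.
Required activator VorH is absent, so *mibD* is not transcribed.
So MibD is not produced.
VelU is produced constitutively and is active.
Activator VelU is present, so *ulmY* is transcribed.
→ *ulmY* is ON.
PurH is produced constitutively and is active.
Citrulline is absent, so ElnR is inactive.
With no repressor bound, *elnM* is transcribed.
So ElnM is produced and active.
No repressor is bound and PurH and ElnM are active, so *morM* is transcribed.
→ *morM* is ON.
5 of the 5 genes are transcribed.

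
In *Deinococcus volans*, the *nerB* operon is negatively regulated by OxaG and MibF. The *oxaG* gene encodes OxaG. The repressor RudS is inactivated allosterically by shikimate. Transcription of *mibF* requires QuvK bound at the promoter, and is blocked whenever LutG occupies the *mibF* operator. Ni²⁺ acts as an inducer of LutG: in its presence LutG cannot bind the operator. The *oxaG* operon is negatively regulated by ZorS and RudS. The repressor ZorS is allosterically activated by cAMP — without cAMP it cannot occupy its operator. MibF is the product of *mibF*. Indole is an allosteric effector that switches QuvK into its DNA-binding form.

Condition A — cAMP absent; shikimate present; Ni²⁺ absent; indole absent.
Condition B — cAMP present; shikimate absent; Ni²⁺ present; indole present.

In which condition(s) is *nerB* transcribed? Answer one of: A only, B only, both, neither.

Condition A:
cAMP is absent, so ZorS is inactive.
Shikimate is present, so RudS is inactive.
With no repressor bound, *oxaG* is transcribed.
So OxaG is produced and active.
Ni²⁺ is absent, so LutG is active.
Indole is absent, so QuvK is inactive.
With repressor LutG bound, *mibF* is not transcribed.
So MibF is not produced.
With repressor OxaG bound, *nerB* is not transcribed.
→ *nerB* is OFF in A.
Condition B:
cAMP is present, so ZorS is active.
Shikimate is absent, so RudS is active.
With repressor ZorS bound, *oxaG* is not transcribed.
So OxaG is not produced.
Ni²⁺ is present, so LutG is inactive.
Indole is present, so QuvK is active.
No repressor is bound and QuvK is active, so *mibF* is transcribed.
So MibF is produced and active.
With repressor MibF bound, *nerB* is not transcribed.
→ *nerB* is OFF in B.

neither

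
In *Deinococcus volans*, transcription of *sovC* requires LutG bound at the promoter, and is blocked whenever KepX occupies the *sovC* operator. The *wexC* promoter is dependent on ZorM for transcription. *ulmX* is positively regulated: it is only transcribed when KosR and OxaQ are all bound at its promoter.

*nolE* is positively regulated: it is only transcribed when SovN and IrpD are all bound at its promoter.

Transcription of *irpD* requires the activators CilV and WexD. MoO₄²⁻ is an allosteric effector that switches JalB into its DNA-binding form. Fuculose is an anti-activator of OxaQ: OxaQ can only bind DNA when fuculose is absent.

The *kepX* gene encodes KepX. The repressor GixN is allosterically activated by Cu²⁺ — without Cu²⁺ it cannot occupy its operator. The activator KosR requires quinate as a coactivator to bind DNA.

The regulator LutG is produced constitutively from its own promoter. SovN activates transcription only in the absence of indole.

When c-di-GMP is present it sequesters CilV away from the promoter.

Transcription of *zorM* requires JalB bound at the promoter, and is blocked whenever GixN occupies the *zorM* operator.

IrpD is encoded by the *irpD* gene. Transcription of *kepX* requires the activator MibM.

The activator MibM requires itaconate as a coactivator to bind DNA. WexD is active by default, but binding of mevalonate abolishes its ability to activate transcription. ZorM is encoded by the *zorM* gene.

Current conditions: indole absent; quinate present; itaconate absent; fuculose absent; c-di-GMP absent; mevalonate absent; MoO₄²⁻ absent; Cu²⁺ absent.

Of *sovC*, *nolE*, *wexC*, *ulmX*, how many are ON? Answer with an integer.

LutG is produced constitutively and is active.
Itaconate is absent, so MibM is inactive.
Required activator MibM is absent, so *kepX* is not transcribed.
So KepX is not produced.
No repressor is bound and LutG is active, so *sovC* is transcribed.
→ *sovC* is ON.
Indole is absent, so SovN is active.
c-di-GMP is absent, so CilV is active.
Mevalonate is absent, so WexD is active.
No repressor is bound and CilV and WexD are active, so *irpD* is transcribed.
So IrpD is produced and active.
No repressor is bound and SovN and IrpD are active, so *nolE* is transcribed.
→ *nolE* is ON.
MoO₄²⁻ is absent, so JalB is inactive.
Cu²⁺ is absent, so GixN is inactive.
Required activator JalB is absent, so *zorM* is not transcribed.
So ZorM is not produced.
Required activator ZorM is absent, so *wexC* is not transcribed.
→ *wexC* is OFF.
Quinate is present, so KosR is active.
Fuculose is absent, so OxaQ is active.
No repressor is bound and KosR and OxaQ are active, so *ulmX* is transcribed.
→ *ulmX* is ON.
3 of the 4 genes are transcribed.

3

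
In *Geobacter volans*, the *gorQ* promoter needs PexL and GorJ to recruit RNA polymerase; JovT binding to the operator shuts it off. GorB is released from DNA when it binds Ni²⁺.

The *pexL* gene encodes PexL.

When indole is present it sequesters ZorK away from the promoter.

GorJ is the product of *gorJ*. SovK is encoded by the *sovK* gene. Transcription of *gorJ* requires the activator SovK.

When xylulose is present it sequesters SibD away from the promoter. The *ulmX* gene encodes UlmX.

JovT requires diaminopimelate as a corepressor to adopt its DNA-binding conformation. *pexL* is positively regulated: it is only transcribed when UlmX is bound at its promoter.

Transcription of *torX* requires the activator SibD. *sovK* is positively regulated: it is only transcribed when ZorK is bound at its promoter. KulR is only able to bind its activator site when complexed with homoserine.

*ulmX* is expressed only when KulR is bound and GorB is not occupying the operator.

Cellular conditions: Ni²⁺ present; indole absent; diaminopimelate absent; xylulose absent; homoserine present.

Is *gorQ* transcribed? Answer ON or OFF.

ON

Diaminopimelate is absent, so JovT is inactive.
Ni²⁺ is present, so GorB is inactive.
Homoserine is present, so KulR is active.
No repressor is bound and KulR is active, so *ulmX* is transcribed.
So UlmX is produced and active.
No repressor is bound and UlmX is active, so *pexL* is transcribed.
So PexL is produced and active.
Indole is absent, so ZorK is active.
No repressor is bound and ZorK is active, so *sovK* is transcribed.
So SovK is produced and active.
No repressor is bound and SovK is active, so *gorJ* is transcribed.
So GorJ is produced and active.
No repressor is bound and PexL and GorJ are active, so *gorQ* is transcribed.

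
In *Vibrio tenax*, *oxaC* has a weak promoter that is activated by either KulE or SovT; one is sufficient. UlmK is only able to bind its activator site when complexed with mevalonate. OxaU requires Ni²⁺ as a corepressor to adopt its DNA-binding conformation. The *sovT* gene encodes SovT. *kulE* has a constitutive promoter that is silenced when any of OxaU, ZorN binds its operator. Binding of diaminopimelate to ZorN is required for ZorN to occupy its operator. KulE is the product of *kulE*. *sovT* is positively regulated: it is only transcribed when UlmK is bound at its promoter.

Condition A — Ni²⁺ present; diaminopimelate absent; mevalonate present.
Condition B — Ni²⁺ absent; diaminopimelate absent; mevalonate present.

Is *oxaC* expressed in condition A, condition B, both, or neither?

both

Condition A:
Ni²⁺ is present, so OxaU is active.
Diaminopimelate is absent, so ZorN is inactive.
With repressor OxaU bound, *kulE* is not transcribed.
So KulE is not produced.
Mevalonate is present, so UlmK is active.
No repressor is bound and UlmK is active, so *sovT* is transcribed.
So SovT is produced and active.
Activator SovT is present, so *oxaC* is transcribed.
→ *oxaC* is ON in A.
Condition B:
Ni²⁺ is absent, so OxaU is inactive.
Diaminopimelate is absent, so ZorN is inactive.
With no repressor bound, *kulE* is transcribed.
So KulE is produced and active.
Mevalonate is present, so UlmK is active.
No repressor is bound and UlmK is active, so *sovT* is transcribed.
So SovT is produced and active.
Activator KulE is present, so *oxaC* is transcribed.
→ *oxaC* is ON in B.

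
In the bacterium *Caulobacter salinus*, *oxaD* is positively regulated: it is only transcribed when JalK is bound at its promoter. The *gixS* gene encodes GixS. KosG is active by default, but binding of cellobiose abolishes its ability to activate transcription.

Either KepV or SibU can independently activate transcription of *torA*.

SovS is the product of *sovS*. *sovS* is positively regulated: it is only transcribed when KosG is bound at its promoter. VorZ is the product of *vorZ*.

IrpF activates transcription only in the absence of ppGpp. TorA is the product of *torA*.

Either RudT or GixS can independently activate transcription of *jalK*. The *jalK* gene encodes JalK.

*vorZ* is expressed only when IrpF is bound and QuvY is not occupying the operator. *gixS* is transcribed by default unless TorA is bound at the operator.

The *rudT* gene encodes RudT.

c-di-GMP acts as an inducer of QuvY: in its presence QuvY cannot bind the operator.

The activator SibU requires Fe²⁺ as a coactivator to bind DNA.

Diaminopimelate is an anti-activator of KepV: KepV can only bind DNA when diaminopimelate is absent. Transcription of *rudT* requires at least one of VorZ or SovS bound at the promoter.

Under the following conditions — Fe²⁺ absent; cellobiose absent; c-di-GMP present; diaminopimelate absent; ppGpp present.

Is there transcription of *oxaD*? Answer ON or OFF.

ppGpp is present, so IrpF is inactive.
c-di-GMP is present, so QuvY is inactive.
Required activator IrpF is absent, so *vorZ* is not transcribed.
So VorZ is not produced.
Cellobiose is absent, so KosG is active.
No repressor is bound and KosG is active, so *sovS* is transcribed.
So SovS is produced and active.
Activator SovS is present, so *rudT* is transcribed.
So RudT is produced and active.
Diaminopimelate is absent, so KepV is active.
Fe²⁺ is absent, so SibU is inactive.
Activator KepV is present, so *torA* is transcribed.
So TorA is produced and active.
With repressor TorA bound, *gixS* is not transcribed.
So GixS is not produced.
Activator RudT is present, so *jalK* is transcribed.
So JalK is produced and active.
No repressor is bound and JalK is active, so *oxaD* is transcribed.

ON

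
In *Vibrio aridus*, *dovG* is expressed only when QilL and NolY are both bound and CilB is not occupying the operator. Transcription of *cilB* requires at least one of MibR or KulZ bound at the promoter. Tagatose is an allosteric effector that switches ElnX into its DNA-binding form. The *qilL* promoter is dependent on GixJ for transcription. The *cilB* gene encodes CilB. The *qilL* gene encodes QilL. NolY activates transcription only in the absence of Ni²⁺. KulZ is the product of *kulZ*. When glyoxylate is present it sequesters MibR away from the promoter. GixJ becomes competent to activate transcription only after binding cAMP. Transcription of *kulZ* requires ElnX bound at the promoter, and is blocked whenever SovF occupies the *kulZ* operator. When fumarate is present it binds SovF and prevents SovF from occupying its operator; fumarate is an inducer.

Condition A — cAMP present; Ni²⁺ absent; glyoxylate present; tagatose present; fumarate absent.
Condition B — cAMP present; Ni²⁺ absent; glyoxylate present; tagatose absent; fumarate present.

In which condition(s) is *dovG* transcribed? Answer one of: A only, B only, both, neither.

Condition A:
cAMP is present, so GixJ is active.
No repressor is bound and GixJ is active, so *qilL* is transcribed.
So QilL is produced and active.
Ni²⁺ is absent, so NolY is active.
Glyoxylate is present, so MibR is inactive.
Tagatose is present, so ElnX is active.
Fumarate is absent, so SovF is active.
With repressor SovF bound, *kulZ* is not transcribed.
So KulZ is not produced.
No activator is available at the *cilB* promoter, so *cilB* is not transcribed.
So CilB is not produced.
No repressor is bound and QilL and NolY are active, so *dovG* is transcribed.
→ *dovG* is ON in A.
Condition B:
cAMP is present, so GixJ is active.
No repressor is bound and GixJ is active, so *qilL* is transcribed.
So QilL is produced and active.
Ni²⁺ is absent, so NolY is active.
Glyoxylate is present, so MibR is inactive.
Tagatose is absent, so ElnX is inactive.
Fumarate is present, so SovF is inactive.
Required activator ElnX is absent, so *kulZ* is not transcribed.
So KulZ is not produced.
No activator is available at the *cilB* promoter, so *cilB* is not transcribed.
So CilB is not produced.
No repressor is bound and QilL and NolY are active, so *dovG* is transcribed.
→ *dovG* is ON in B.

both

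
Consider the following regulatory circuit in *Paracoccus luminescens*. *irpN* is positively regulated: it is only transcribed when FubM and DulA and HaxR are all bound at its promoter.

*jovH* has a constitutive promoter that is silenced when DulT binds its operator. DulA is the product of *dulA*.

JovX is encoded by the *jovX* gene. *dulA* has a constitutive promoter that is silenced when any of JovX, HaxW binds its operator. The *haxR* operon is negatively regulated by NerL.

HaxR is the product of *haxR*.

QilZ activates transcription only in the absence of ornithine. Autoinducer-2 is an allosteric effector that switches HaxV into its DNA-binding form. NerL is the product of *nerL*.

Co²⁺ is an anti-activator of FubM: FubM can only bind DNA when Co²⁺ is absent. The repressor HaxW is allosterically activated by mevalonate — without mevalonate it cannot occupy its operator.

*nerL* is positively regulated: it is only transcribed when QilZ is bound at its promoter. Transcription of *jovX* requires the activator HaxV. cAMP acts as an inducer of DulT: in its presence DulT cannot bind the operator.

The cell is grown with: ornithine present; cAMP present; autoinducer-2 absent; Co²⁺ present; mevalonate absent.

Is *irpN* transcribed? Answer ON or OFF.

Co²⁺ is present, so FubM is inactive.
Autoinducer-2 is absent, so HaxV is inactive.
Required activator HaxV is absent, so *jovX* is not transcribed.
So JovX is not produced.
Mevalonate is absent, so HaxW is inactive.
With no repressor bound, *dulA* is transcribed.
So DulA is produced and active.
Ornithine is present, so QilZ is inactive.
Required activator QilZ is absent, so *nerL* is not transcribed.
So NerL is not produced.
With no repressor bound, *haxR* is transcribed.
So HaxR is produced and active.
Required activator FubM is absent, so *irpN* is not transcribed.

OFF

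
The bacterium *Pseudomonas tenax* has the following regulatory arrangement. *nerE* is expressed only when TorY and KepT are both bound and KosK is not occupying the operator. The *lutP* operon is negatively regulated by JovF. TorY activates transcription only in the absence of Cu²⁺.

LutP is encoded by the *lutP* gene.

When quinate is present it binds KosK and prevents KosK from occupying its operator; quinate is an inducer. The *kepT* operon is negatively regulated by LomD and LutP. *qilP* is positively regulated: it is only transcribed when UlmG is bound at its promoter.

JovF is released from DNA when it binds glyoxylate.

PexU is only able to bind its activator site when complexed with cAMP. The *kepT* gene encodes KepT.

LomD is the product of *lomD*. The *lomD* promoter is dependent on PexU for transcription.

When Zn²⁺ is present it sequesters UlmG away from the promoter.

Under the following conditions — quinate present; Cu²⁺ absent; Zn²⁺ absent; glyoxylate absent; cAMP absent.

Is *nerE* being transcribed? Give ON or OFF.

Cu²⁺ is absent, so TorY is active.
Quinate is present, so KosK is inactive.
cAMP is absent, so PexU is inactive.
Required activator PexU is absent, so *lomD* is not transcribed.
So LomD is not produced.
Glyoxylate is absent, so JovF is active.
With repressor JovF bound, *lutP* is not transcribed.
So LutP is not produced.
With no repressor bound, *kepT* is transcribed.
So KepT is produced and active.
No repressor is bound and TorY and KepT are active, so *nerE* is transcribed.

ON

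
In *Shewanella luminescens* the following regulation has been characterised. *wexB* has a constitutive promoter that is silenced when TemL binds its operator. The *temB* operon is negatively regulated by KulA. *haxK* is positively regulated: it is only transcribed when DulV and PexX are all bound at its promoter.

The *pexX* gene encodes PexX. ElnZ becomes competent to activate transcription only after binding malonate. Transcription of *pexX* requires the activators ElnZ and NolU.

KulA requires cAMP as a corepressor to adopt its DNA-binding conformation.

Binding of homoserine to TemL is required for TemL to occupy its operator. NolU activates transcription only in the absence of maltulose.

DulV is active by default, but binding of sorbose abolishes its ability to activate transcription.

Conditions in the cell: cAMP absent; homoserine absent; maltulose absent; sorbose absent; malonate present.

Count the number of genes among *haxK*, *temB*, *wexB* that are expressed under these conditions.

Sorbose is absent, so DulV is active.
Malonate is present, so ElnZ is active.
Maltulose is absent, so NolU is active.
No repressor is bound and ElnZ and NolU are active, so *pexX* is transcribed.
So PexX is produced and active.
No repressor is bound and DulV and PexX are active, so *haxK* is transcribed.
→ *haxK* is ON.
cAMP is absent, so KulA is inactive.
With no repressor bound, *temB* is transcribed.
→ *temB* is ON.
Homoserine is absent, so TemL is inactive.
With no repressor bound, *wexB* is transcribed.
→ *wexB* is ON.
3 of the 3 genes are transcribed.

3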